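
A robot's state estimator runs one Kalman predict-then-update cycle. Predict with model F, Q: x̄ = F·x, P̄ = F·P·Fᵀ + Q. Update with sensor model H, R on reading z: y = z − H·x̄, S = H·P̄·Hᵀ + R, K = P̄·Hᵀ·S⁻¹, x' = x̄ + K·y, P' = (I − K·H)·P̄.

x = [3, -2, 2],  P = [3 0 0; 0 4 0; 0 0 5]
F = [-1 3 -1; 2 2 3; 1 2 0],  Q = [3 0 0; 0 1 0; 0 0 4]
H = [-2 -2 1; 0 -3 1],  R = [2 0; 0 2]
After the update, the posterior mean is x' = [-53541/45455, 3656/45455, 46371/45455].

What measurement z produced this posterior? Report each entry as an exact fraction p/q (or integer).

z = [3, 1]

x̄ = F·x = [-11, 8, -1]
P̄ = F·P·Fᵀ + Q = [47 3 21; 3 74 22; 21 22 23]
S = H·P̄·Hᵀ + R = [361 333; 333 559]
K = P̄·Hᵀ·S⁻¹ = [-48157/90910 30639/90910; -3594/45455 -14122/45455; -10449/45455 2728/45455]
x' − x̄ = [446464/45455, -359984/45455, 91826/45455] = K·y
y = (KᵀK)⁻¹·Kᵀ·(x' − x̄) = [-2, 26]
z = y + H·x̄ = [-2, 26] + [5, -25] = [3, 1]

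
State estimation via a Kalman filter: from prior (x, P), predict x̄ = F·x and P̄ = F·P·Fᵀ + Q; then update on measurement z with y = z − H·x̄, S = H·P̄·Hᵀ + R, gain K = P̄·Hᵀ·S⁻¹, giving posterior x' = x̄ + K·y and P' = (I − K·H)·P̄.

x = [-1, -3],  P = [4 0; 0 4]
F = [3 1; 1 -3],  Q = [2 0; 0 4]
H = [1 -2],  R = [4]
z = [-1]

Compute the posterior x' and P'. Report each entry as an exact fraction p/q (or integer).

x̄ = F·x = [-6, 8]
P̄ = F·P·Fᵀ + Q = [42 0; 0 44]
y = z − H·x̄ = [21]
S = H·P̄·Hᵀ + R = [222]
K = P̄·Hᵀ·S⁻¹ = [7/37; -44/111]
x' = x̄ + K·y = [-75/37, -12/37]
P' = (I − K·H)·P̄ = [1260/37 616/37; 616/37 1012/111]

x' = [-75/37, -12/37]
P' = [1260/37 616/37; 616/37 1012/111]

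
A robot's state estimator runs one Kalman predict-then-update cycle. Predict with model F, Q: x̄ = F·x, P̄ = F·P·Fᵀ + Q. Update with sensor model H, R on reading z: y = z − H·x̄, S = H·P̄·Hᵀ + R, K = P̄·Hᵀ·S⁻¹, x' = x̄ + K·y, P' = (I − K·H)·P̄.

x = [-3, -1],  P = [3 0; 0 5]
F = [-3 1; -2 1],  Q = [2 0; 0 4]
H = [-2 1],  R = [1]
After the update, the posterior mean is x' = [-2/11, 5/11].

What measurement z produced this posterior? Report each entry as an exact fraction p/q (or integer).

z = [1]

x̄ = F·x = [8, 5]
P̄ = F·P·Fᵀ + Q = [34 23; 23 21]
S = H·P̄·Hᵀ + R = [66]
K = P̄·Hᵀ·S⁻¹ = [-15/22; -25/66]
x' − x̄ = [-90/11, -50/11] = K·y
y = (KᵀK)⁻¹·Kᵀ·(x' − x̄) = [12]
z = y + H·x̄ = [12] + [-11] = [1]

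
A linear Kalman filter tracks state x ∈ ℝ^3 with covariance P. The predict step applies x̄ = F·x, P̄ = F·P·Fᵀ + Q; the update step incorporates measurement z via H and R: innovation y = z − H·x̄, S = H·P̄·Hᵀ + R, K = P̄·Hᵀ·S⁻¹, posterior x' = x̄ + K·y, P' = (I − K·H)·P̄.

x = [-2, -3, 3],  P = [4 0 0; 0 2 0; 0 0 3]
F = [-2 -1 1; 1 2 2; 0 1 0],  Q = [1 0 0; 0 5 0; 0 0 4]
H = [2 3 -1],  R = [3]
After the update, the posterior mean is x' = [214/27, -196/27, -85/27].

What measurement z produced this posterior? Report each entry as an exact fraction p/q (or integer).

z = [-3]

x̄ = F·x = [10, -2, -3]
P̄ = F·P·Fᵀ + Q = [22 -6 -2; -6 29 4; -2 4 6]
S = H·P̄·Hᵀ + R = [270]
K = P̄·Hᵀ·S⁻¹ = [14/135; 71/270; 1/135]
x' − x̄ = [-56/27, -142/27, -4/27] = K·y
y = (KᵀK)⁻¹·Kᵀ·(x' − x̄) = [-20]
z = y + H·x̄ = [-20] + [17] = [-3]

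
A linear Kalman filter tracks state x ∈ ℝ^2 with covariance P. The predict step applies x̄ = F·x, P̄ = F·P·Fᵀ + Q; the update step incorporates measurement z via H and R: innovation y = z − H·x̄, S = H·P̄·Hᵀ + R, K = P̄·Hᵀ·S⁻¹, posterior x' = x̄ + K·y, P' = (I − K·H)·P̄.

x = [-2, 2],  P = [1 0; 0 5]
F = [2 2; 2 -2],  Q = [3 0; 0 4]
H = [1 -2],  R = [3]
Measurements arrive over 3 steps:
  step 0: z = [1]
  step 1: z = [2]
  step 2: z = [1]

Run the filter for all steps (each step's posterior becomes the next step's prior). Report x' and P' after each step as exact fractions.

step 0: x̄ = F·x = [0, -8]
step 0: P̄ = F·P·Fᵀ + Q = [27 -16; -16 28]
step 0: y = z − H·x̄ = [-15]
step 0: S = H·P̄·Hᵀ + R = [206]
step 0: K = P̄·Hᵀ·S⁻¹ = [59/206; -36/103]
step 0: x' = x̄ + K·y = [-885/206, -284/103]
step 0: P' = (I − K·H)·P̄ = [2081/206 476/103; 476/103 292/103]
step 1: x̄ = F·x = [-1453/103, -317/103]
step 1: P̄ = F·P·Fᵀ + Q = [9447/103 2994/103; 2994/103 1934/103]
step 1: y = z − H·x̄ = [1025/103]
step 1: S = H·P̄·Hᵀ + R = [5516/103]
step 1: K = P̄·Hᵀ·S⁻¹ = [3459/5516; -437/2758]
step 1: x' = x̄ + K·y = [-43391/5516, -12837/2758]
step 1: P' = (I − K·H)·P̄ = [389757/5516 94845/2758; 94845/2758 24039/1379]
step 2: x̄ = F·x = [-69065/2758, -2531/394]
step 2: P̄ = F·P·Fᵀ + Q = [869430/1379 41943/197; 41943/197 16007/197]
step 2: y = z − H·x̄ = [36389/2758]
step 2: S = H·P̄·Hᵀ + R = [147359/1379]
step 2: K = P̄·Hᵀ·S⁻¹ = [282228/147359; 69503/147359]
step 2: x' = x̄ + K·y = [67183/294718, -29592/147359]
step 2: P' = (I − K·H)·P̄ = [35145534/147359 17149425/147359; 17149425/147359 8470458/147359]

step 0: x' = [-885/206, -284/103], P' = [2081/206 476/103; 476/103 292/103]
step 1: x' = [-43391/5516, -12837/2758], P' = [389757/5516 94845/2758; 94845/2758 24039/1379]
step 2: x' = [67183/294718, -29592/147359], P' = [35145534/147359 17149425/147359; 17149425/147359 8470458/147359]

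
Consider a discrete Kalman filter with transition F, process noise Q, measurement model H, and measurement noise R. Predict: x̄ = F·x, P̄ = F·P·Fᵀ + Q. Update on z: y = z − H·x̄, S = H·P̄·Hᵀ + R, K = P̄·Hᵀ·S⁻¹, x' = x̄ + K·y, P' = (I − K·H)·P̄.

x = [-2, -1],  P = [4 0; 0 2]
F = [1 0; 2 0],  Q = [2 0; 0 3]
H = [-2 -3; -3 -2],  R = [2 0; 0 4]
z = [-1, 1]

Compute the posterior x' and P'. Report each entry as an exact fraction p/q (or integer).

x' = [-583/1437, 665/1437]
P' = [1124/1437 -868/1437; -868/1437 926/1437]

x̄ = F·x = [-2, -4]
P̄ = F·P·Fᵀ + Q = [6 8; 8 19]
y = z − H·x̄ = [-17, -13]
S = H·P̄·Hᵀ + R = [293 254; 254 230]
K = P̄·Hᵀ·S⁻¹ = [178/1437 -409/1437; -521/1437 188/1437]
x' = x̄ + K·y = [-583/1437, 665/1437]
P' = (I − K·H)·P̄ = [1124/1437 -868/1437; -868/1437 926/1437]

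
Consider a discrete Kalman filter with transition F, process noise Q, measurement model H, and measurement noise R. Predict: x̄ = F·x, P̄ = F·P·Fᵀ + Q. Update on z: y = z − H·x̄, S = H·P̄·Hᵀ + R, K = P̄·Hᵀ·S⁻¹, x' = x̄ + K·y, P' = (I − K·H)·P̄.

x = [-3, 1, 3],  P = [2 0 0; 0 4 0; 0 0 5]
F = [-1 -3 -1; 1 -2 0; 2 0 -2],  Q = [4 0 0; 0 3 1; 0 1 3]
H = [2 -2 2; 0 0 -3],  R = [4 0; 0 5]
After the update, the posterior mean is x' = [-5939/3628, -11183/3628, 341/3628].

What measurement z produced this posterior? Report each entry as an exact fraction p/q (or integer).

x̄ = F·x = [-3, -5, -12]
P̄ = F·P·Fᵀ + Q = [47 22 6; 22 21 5; 6 5 31]
S = H·P̄·Hᵀ + R = [232 -192; -192 284]
K = P̄·Hᵀ·S⁻¹ = [1769/3628 483/1814; 33/1814 -147/3628; 10/907 -1161/3628]
x' − x̄ = [4945/3628, 6957/3628, 43877/3628] = K·y
y = (KᵀK)⁻¹·Kᵀ·(x' − x̄) = [23, -37]
z = y + H·x̄ = [23, -37] + [-20, 36] = [3, -1]

z = [3, -1]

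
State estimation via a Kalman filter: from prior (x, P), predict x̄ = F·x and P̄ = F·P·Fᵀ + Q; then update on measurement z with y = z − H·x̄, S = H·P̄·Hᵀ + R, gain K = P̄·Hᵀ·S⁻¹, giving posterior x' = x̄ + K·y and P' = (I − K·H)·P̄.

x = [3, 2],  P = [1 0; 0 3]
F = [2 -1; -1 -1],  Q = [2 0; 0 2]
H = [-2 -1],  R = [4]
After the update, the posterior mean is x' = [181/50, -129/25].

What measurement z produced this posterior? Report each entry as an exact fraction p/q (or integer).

z = [-2]

x̄ = F·x = [4, -5]
P̄ = F·P·Fᵀ + Q = [9 1; 1 6]
S = H·P̄·Hᵀ + R = [50]
K = P̄·Hᵀ·S⁻¹ = [-19/50; -4/25]
x' − x̄ = [-19/50, -4/25] = K·y
y = (KᵀK)⁻¹·Kᵀ·(x' − x̄) = [1]
z = y + H·x̄ = [1] + [-3] = [-2]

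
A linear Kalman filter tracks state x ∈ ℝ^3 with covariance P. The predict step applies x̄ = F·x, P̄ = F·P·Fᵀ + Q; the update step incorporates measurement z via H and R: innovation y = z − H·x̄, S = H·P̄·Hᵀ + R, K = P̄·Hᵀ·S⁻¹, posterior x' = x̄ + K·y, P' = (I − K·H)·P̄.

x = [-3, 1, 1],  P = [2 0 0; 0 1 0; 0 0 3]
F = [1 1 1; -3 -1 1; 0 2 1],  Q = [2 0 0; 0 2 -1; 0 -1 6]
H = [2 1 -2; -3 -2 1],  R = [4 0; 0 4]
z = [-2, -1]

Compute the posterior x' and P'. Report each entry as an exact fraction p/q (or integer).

x' = [-1881/769, 3927/769, 988/769]
P' = [4945/769 -6128/769 2071/769; -6128/769 9016/769 -1504/769; 2071/769 -1504/769 2229/769]

x̄ = F·x = [-1, 9, 3]
P̄ = F·P·Fᵀ + Q = [8 -4 5; -4 24 0; 5 0 13]
y = z − H·x̄ = [-3, 11]
S = H·P̄·Hᵀ + R = [56 -54; -54 107]
K = P̄·Hᵀ·S⁻¹ = [-95/769 -127/769; -58/769 -288/769; -455/769 -244/769]
x' = x̄ + K·y = [-1881/769, 3927/769, 988/769]
P' = (I − K·H)·P̄ = [4945/769 -6128/769 2071/769; -6128/769 9016/769 -1504/769; 2071/769 -1504/769 2229/769]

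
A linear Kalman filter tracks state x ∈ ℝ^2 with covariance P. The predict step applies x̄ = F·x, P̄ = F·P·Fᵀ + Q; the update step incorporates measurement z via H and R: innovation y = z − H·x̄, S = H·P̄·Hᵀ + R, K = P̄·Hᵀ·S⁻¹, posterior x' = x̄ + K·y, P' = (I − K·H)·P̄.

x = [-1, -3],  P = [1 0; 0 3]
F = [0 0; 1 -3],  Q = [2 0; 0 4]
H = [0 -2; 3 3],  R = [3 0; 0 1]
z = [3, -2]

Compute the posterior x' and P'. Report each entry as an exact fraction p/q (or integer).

x̄ = F·x = [0, 8]
P̄ = F·P·Fᵀ + Q = [2 0; 0 32]
y = z − H·x̄ = [19, -26]
S = H·P̄·Hᵀ + R = [131 -192; -192 307]
K = P̄·Hᵀ·S⁻¹ = [1152/3353 786/3353; -1216/3353 288/3353]
x' = x̄ + K·y = [1452/3353, -3768/3353]
P' = (I − K·H)·P̄ = [1990/3353 -1728/3353; -1728/3353 1824/3353]

x' = [1452/3353, -3768/3353]
P' = [1990/3353 -1728/3353; -1728/3353 1824/3353]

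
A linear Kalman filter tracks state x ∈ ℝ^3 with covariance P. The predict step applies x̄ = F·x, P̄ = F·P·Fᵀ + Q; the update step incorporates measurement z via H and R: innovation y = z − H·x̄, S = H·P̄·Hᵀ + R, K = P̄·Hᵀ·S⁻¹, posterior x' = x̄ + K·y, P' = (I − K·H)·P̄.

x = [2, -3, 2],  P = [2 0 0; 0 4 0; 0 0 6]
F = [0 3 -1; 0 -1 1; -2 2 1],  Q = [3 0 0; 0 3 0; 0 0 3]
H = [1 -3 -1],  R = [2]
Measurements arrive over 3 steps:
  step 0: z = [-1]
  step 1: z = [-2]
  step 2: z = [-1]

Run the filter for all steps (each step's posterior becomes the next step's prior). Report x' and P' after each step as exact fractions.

step 0: x̄ = F·x = [-11, 5, -8]
step 0: P̄ = F·P·Fᵀ + Q = [45 -18 18; -18 13 -2; 18 -2 33]
step 0: y = z − H·x̄ = [17]
step 0: S = H·P̄·Hᵀ + R = [257]
step 0: K = P̄·Hᵀ·S⁻¹ = [81/257; -55/257; -9/257]
step 0: x' = x̄ + K·y = [-1450/257, 350/257, -2209/257]
step 0: P' = (I − K·H)·P̄ = [5004/257 -171/257 5355/257; -171/257 316/257 -1009/257; 5355/257 -1009/257 8400/257]
step 1: x̄ = F·x = [3259/257, -2559/257, 1391/257]
step 1: P̄ = F·P·Fᵀ + Q = [18069/257 -13384/257 4223/257; -13384/257 11505/257 -4293/257; 4223/257 -4293/257 6363/257]
step 1: y = z − H·x̄ = [-10059/257]
step 1: S = H·P̄·Hᵀ + R = [174591/257]
step 1: K = P̄·Hᵀ·S⁻¹ = [2842/9189; -43606/174591; 10739/174591]
step 1: x' = x̄ + K·y = [1763/3063, -10565/58197, 174880/58197]
step 1: P' = (I − K·H)·P̄ = [48925/9189 3668/9189 32237/9189; 3668/9189 417067/174591 -1094297/174591; 32237/9189 -1094297/174591 3873916/174591]
step 2: x̄ = F·x = [-206575/58197, 61815/19399, 86756/58197]
step 2: P̄ = F·P·Fᵀ + Q = [14717074/174591 -3167435/58197 -1658957/174591; -3167435/58197 778150/19399 286621/58197; -1658957/174591 286621/58197 2399521/174591]
step 2: y = z − H·x̄ = [263823/19399]
step 2: S = H·P̄·Hᵀ + R = [16220761/19399]
step 2: K = P̄·Hᵀ·S⁻¹ = [4986994/16220761; -3485802/16220761; -737563/16220761]
step 2: x' = x̄ + K·y = [30735989/48662283, 4281231/16220761, 42450131/48662283]
step 2: P' = (I − K·H)·P̄ = [767625010/145986849 39837871/48662283 319318279/145986849; 39837871/48662283 24298654/16220761 -157935203/48662283; 319318279/145986849 -157935203/48662283 1754011240/145986849]

step 0: x' = [-1450/257, 350/257, -2209/257], P' = [5004/257 -171/257 5355/257; -171/257 316/257 -1009/257; 5355/257 -1009/257 8400/257]
step 1: x' = [1763/3063, -10565/58197, 174880/58197], P' = [48925/9189 3668/9189 32237/9189; 3668/9189 417067/174591 -1094297/174591; 32237/9189 -1094297/174591 3873916/174591]
step 2: x' = [30735989/48662283, 4281231/16220761, 42450131/48662283], P' = [767625010/145986849 39837871/48662283 319318279/145986849; 39837871/48662283 24298654/16220761 -157935203/48662283; 319318279/145986849 -157935203/48662283 1754011240/145986849]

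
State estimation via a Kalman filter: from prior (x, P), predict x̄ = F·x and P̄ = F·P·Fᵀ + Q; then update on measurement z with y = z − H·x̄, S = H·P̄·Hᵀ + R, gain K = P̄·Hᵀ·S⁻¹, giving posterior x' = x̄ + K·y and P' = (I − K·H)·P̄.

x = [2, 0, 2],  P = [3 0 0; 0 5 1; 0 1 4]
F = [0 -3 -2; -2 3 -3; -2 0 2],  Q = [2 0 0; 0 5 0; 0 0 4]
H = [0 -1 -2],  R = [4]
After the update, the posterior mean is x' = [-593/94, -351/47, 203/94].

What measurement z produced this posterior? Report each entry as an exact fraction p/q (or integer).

x̄ = F·x = [-4, -10, 0]
P̄ = F·P·Fᵀ + Q = [75 -18 -22; -18 80 -6; -22 -6 32]
S = H·P̄·Hᵀ + R = [188]
K = P̄·Hᵀ·S⁻¹ = [31/94; -17/47; -29/94]
x' − x̄ = [-217/94, 119/47, 203/94] = K·y
y = (KᵀK)⁻¹·Kᵀ·(x' − x̄) = [-7]
z = y + H·x̄ = [-7] + [10] = [3]

z = [3]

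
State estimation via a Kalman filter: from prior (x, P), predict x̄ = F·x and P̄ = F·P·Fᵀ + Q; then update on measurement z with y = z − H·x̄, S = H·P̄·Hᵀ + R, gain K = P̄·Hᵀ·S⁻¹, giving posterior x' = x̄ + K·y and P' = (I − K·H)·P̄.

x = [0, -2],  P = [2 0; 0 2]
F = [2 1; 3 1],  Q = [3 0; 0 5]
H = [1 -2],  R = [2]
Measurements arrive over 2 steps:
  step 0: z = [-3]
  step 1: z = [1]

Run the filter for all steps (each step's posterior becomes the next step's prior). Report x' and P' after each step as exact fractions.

step 0: x' = [-43/59, 62/59], P' = [542/59 286/59; 286/59 179/59]
step 1: x' = [3/371, -1/2], P' = [81502/6307 118/17; 118/17 143/34]

step 0: x̄ = F·x = [-2, -2]
step 0: P̄ = F·P·Fᵀ + Q = [13 14; 14 25]
step 0: y = z − H·x̄ = [-5]
step 0: S = H·P̄·Hᵀ + R = [59]
step 0: K = P̄·Hᵀ·S⁻¹ = [-15/59; -36/59]
step 0: x' = x̄ + K·y = [-43/59, 62/59]
step 0: P' = (I − K·H)·P̄ = [542/59 286/59; 286/59 179/59]
step 1: x̄ = F·x = [-24/59, -67/59]
step 1: P̄ = F·P·Fᵀ + Q = [3668/59 4861/59; 4861/59 7068/59]
step 1: y = z − H·x̄ = [-51/59]
step 1: S = H·P̄·Hᵀ + R = [12614/59]
step 1: K = P̄·Hᵀ·S⁻¹ = [-3027/6307; -25/34]
step 1: x' = x̄ + K·y = [3/371, -1/2]
step 1: P' = (I − K·H)·P̄ = [81502/6307 118/17; 118/17 143/34]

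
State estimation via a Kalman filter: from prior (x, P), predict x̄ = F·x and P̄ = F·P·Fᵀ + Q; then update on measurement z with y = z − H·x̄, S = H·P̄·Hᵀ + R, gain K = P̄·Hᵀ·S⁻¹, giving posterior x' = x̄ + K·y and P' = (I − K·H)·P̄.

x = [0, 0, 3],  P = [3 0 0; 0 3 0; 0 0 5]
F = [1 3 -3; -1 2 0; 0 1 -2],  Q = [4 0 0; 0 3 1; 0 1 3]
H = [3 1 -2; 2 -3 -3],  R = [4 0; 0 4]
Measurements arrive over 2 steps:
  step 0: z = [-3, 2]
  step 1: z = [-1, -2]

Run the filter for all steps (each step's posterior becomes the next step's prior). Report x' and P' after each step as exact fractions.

step 0: x̄ = F·x = [-9, 0, -6]
step 0: P̄ = F·P·Fᵀ + Q = [79 15 39; 15 18 7; 39 7 26]
step 0: y = z − H·x̄ = [12, 2]
step 0: S = H·P̄·Hᵀ + R = [431 -15; -15 194]
step 0: K = P̄·Hᵀ·S⁻¹ = [33696/83389 886/83389; 8831/83389 -18660/83389; 13653/83389 -7971/83389]
step 0: x' = x̄ + K·y = [-344377/83389, 68652/83389, -352440/83389]
step 0: P' = (I − K·H)·P̄ = [728171/83389 -360399/83389 844665/83389; -360399/83389 228583/83389 -443969/83389; 844665/83389 -443969/83389 1017707/83389]
step 1: x̄ = F·x = [918899/83389, 481681/83389, 773532/83389]
step 1: P̄ = F·P·Fᵀ + Q = [13039395/83389 6201535/83389 8737983/83389; 6201535/83389 3334266/83389 4366160/83389; 8737983/83389 4366160/83389 6325454/83389]
step 1: y = z − H·x̄ = [-1774703/83389, 1761063/83389]
step 1: S = H·P̄·Hᵀ + R = [61212967/83389 -37719748/83389; -37719748/83389 38745280/83389]
step 1: K = P̄·Hᵀ·S⁻¹ = [278779927/711225519 -290377541/2844902076; 81064204/711225519 -469849973/2844902076; 107932393/711225519 -162907856/711225519]
step 1: x' = x̄ + K·y = [1484587153/2844902076, -390455219/2844902076, 860026609/711225519]
step 1: P' = (I − K·H)·P̄ = [1814017694/711225519 -571552696/711225519 1877690339/711225519; -571552696/711225519 530025986/711225519 -754444459/711225519; 1877690339/711225519 -754444459/711225519 2223448493/711225519]

step 0: x' = [-344377/83389, 68652/83389, -352440/83389], P' = [728171/83389 -360399/83389 844665/83389; -360399/83389 228583/83389 -443969/83389; 844665/83389 -443969/83389 1017707/83389]
step 1: x' = [1484587153/2844902076, -390455219/2844902076, 860026609/711225519], P' = [1814017694/711225519 -571552696/711225519 1877690339/711225519; -571552696/711225519 530025986/711225519 -754444459/711225519; 1877690339/711225519 -754444459/711225519 2223448493/711225519]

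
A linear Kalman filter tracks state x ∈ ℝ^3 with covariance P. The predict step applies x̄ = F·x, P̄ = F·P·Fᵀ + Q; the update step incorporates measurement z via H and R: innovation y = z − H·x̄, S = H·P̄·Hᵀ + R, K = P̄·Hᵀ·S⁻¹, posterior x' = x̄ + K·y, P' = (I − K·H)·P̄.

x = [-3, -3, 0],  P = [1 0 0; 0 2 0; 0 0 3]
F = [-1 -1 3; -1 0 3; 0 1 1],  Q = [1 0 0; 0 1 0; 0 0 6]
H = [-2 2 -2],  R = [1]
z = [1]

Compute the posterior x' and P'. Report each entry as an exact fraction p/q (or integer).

x̄ = F·x = [6, 3, -3]
P̄ = F·P·Fᵀ + Q = [31 28 7; 28 29 9; 7 9 11]
y = z − H·x̄ = [1]
S = H·P̄·Hᵀ + R = [45]
K = P̄·Hᵀ·S⁻¹ = [-4/9; -16/45; -2/5]
x' = x̄ + K·y = [50/9, 119/45, -17/5]
P' = (I − K·H)·P̄ = [199/9 188/9 -1; 188/9 1049/45 13/5; -1 13/5 19/5]

x' = [50/9, 119/45, -17/5]
P' = [199/9 188/9 -1; 188/9 1049/45 13/5; -1 13/5 19/5]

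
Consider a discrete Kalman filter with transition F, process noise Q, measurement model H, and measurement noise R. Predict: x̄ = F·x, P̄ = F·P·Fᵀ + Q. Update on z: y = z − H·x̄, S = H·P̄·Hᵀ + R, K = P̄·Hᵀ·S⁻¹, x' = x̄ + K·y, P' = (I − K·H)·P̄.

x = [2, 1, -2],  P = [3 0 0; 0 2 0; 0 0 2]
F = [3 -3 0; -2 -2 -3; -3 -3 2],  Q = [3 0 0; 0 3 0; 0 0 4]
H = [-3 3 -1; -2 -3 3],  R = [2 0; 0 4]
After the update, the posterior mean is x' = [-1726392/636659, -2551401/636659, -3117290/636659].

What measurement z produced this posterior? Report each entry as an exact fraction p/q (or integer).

z = [1, 3]

x̄ = F·x = [3, 0, -13]
P̄ = F·P·Fᵀ + Q = [48 -6 -9; -6 41 18; -9 18 57]
S = H·P̄·Hᵀ + R = [806 9; 9 790]
K = P̄·Hᵀ·S⁻¹ = [-119925/636659 -83253/636659; 97683/636659 -47049/636659; 17745/636659 108594/636659]
x' − x̄ = [-3636369/636659, -2551401/636659, 5159277/636659] = K·y
y = (KᵀK)⁻¹·Kᵀ·(x' − x̄) = [-3, 48]
z = y + H·x̄ = [-3, 48] + [4, -45] = [1, 3]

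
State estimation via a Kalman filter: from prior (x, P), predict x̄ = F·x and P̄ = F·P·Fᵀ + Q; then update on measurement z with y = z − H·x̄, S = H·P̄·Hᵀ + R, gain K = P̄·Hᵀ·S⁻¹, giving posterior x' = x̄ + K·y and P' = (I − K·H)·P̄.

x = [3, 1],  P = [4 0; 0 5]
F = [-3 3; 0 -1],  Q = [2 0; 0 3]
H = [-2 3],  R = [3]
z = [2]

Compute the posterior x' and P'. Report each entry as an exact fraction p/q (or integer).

x' = [-2045/587, -965/587]
P' = [4200/587 2589/587; 2589/587 1780/587]

x̄ = F·x = [-6, -1]
P̄ = F·P·Fᵀ + Q = [83 -15; -15 8]
y = z − H·x̄ = [-7]
S = H·P̄·Hᵀ + R = [587]
K = P̄·Hᵀ·S⁻¹ = [-211/587; 54/587]
x' = x̄ + K·y = [-2045/587, -965/587]
P' = (I − K·H)·P̄ = [4200/587 2589/587; 2589/587 1780/587]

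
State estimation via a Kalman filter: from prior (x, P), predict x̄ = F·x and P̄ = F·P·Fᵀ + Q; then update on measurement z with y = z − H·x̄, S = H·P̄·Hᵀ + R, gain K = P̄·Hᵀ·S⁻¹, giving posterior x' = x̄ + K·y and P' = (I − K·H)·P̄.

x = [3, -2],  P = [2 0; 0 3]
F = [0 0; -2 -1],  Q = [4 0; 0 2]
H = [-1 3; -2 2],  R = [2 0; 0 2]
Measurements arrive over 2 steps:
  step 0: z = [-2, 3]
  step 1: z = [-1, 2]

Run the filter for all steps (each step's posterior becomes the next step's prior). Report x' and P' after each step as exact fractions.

step 0: x' = [-1480/607, -816/607], P' = [684/607 364/607; 364/607 286/607]
step 1: x' = [-132922/134747, -46690/134747], P' = [150420/134747 79688/134747; 79688/134747 62612/134747]

step 0: x̄ = F·x = [0, -4]
step 0: P̄ = F·P·Fᵀ + Q = [4 0; 0 13]
step 0: y = z − H·x̄ = [10, 11]
step 0: S = H·P̄·Hᵀ + R = [123 86; 86 70]
step 0: K = P̄·Hᵀ·S⁻¹ = [204/607 -320/607; 247/607 -78/607]
step 0: x' = x̄ + K·y = [-1480/607, -816/607]
step 0: P' = (I − K·H)·P̄ = [684/607 364/607; 364/607 286/607]
step 1: x̄ = F·x = [0, 3776/607]
step 1: P̄ = F·P·Fᵀ + Q = [4 0; 0 5692/607]
step 1: y = z − H·x̄ = [-11935/607, -6338/607]
step 1: S = H·P̄·Hᵀ + R = [54870/607 39008/607; 39008/607 33694/607]
step 1: K = P̄·Hᵀ·S⁻¹ = [44322/134747 -70732/134747; 54074/134747 -17076/134747]
step 1: x' = x̄ + K·y = [-132922/134747, -46690/134747]
step 1: P' = (I − K·H)·P̄ = [150420/134747 79688/134747; 79688/134747 62612/134747]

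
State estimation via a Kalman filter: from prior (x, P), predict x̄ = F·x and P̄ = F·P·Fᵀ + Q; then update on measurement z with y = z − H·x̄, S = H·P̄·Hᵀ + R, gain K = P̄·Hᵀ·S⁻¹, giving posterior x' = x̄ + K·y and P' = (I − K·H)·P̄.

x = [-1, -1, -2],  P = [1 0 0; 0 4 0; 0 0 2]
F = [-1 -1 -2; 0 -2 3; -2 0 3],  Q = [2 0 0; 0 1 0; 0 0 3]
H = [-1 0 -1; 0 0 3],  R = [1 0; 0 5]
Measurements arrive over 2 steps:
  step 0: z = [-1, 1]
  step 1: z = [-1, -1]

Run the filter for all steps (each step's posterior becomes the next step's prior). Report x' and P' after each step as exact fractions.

step 0: x̄ = F·x = [6, -4, -4]
step 0: P̄ = F·P·Fᵀ + Q = [15 -4 -10; -4 35 18; -10 18 25]
step 0: y = z − H·x̄ = [1, 13]
step 0: S = H·P̄·Hᵀ + R = [21 -45; -45 230]
step 0: K = P̄·Hᵀ·S⁻¹ = [-500/561 -57/187; -158/561 168/935; -5/187 60/187]
step 0: x' = x̄ + K·y = [643/561, -5458/2805, 27/187]
step 0: P' = (I − K·H)·P̄ = [785/561 -10/561 -95/187; -10/561 59899/2805 56/187; -95/187 56/187 100/187]
step 1: x̄ = F·x = [1433/2805, 12131/2805, -1043/561]
step 1: P̄ = F·P·Fᵀ + Q = [72994/2805 115813/2805 -1039/561; 115813/2805 245821/2805 3362/561; -1039/561 3362/561 10943/561]
step 1: y = z − H·x̄ = [-6587/2805, 856/187]
step 1: S = H·P̄·Hᵀ + R = [120124/2805 -9904/187; -9904/187 33764/187]
step 1: K = P̄·Hᵀ·S⁻¹ = [-3266737/3455252 -1064559/3455252; -5318749/3455252 -608049/1727626; -15475/863813 1101699/3455252]
step 1: x' = x̄ + K·y = [4563435/3455252, 21866511/3455252, -308876/863813]
step 1: P' = (I − K·H)·P̄ = [2520501/1727626 7345579/3455252 -1774265/3455252; 7345579/3455252 73195321/3455252 -1013415/1727626; -1774265/3455252 -1013415/1727626 1836165/3455252]

step 0: x' = [643/561, -5458/2805, 27/187], P' = [785/561 -10/561 -95/187; -10/561 59899/2805 56/187; -95/187 56/187 100/187]
step 1: x' = [4563435/3455252, 21866511/3455252, -308876/863813], P' = [2520501/1727626 7345579/3455252 -1774265/3455252; 7345579/3455252 73195321/3455252 -1013415/1727626; -1774265/3455252 -1013415/1727626 1836165/3455252]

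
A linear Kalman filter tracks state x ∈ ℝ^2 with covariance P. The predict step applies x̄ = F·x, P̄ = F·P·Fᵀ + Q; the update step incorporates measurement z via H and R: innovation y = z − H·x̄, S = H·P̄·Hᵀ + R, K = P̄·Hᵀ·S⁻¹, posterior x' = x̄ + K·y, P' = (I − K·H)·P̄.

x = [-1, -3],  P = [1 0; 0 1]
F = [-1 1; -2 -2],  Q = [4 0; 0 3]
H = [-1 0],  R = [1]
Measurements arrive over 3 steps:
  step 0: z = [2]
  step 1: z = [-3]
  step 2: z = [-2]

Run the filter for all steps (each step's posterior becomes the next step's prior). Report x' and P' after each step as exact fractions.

step 0: x̄ = F·x = [-2, 8]
step 0: P̄ = F·P·Fᵀ + Q = [6 0; 0 11]
step 0: y = z − H·x̄ = [0]
step 0: S = H·P̄·Hᵀ + R = [7]
step 0: K = P̄·Hᵀ·S⁻¹ = [-6/7; 0]
step 0: x' = x̄ + K·y = [-2, 8]
step 0: P' = (I − K·H)·P̄ = [6/7 0; 0 11]
step 1: x̄ = F·x = [10, -12]
step 1: P̄ = F·P·Fᵀ + Q = [111/7 -142/7; -142/7 353/7]
step 1: y = z − H·x̄ = [7]
step 1: S = H·P̄·Hᵀ + R = [118/7]
step 1: K = P̄·Hᵀ·S⁻¹ = [-111/118; 71/59]
step 1: x' = x̄ + K·y = [403/118, -211/59]
step 1: P' = (I − K·H)·P̄ = [111/118 -71/59; -71/59 1535/59]
step 2: x̄ = F·x = [-825/118, 19/59]
step 2: P̄ = F·P·Fᵀ + Q = [3937/118 -2959/59; -2959/59 5971/59]
step 2: y = z − H·x̄ = [-1061/118]
step 2: S = H·P̄·Hᵀ + R = [4055/118]
step 2: K = P̄·Hᵀ·S⁻¹ = [-3937/4055; 5918/4055]
step 2: x' = x̄ + K·y = [7049/4055, -51906/4055]
step 2: P' = (I − K·H)·P̄ = [3937/4055 -5918/4055; -5918/4055 113577/4055]

step 0: x' = [-2, 8], P' = [6/7 0; 0 11]
step 1: x' = [403/118, -211/59], P' = [111/118 -71/59; -71/59 1535/59]
step 2: x' = [7049/4055, -51906/4055], P' = [3937/4055 -5918/4055; -5918/4055 113577/4055]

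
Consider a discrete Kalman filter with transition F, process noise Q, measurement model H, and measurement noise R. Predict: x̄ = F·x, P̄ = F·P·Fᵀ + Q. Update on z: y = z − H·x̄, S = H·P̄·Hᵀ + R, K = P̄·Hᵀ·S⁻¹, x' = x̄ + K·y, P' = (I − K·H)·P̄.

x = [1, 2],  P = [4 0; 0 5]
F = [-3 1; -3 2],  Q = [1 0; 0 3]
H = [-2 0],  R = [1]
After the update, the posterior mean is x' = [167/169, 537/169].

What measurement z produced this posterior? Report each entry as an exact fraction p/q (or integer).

x̄ = F·x = [-1, 1]
P̄ = F·P·Fᵀ + Q = [42 46; 46 59]
S = H·P̄·Hᵀ + R = [169]
K = P̄·Hᵀ·S⁻¹ = [-84/169; -92/169]
x' − x̄ = [336/169, 368/169] = K·y
y = (KᵀK)⁻¹·Kᵀ·(x' − x̄) = [-4]
z = y + H·x̄ = [-4] + [2] = [-2]

z = [-2]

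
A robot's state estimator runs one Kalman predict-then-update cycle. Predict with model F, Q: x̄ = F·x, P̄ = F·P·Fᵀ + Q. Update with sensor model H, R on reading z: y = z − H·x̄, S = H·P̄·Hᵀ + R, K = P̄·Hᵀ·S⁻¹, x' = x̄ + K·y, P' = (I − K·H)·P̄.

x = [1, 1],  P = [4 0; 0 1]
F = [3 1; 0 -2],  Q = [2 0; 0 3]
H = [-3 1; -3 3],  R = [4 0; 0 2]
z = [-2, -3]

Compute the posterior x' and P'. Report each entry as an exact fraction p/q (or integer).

x̄ = F·x = [4, -2]
P̄ = F·P·Fᵀ + Q = [39 -2; -2 7]
y = z − H·x̄ = [12, 15]
S = H·P̄·Hᵀ + R = [374 396; 396 452]
K = P̄·Hᵀ·S⁻¹ = [-635/1529 51/556; -602/1529 225/556]
x' = x̄ + K·y = [2399/6116, -4003/6116]
P' = (I − K·H)·P̄ = [5267/6116 5641/6116; 5641/6116 7291/6116]

x' = [2399/6116, -4003/6116]
P' = [5267/6116 5641/6116; 5641/6116 7291/6116]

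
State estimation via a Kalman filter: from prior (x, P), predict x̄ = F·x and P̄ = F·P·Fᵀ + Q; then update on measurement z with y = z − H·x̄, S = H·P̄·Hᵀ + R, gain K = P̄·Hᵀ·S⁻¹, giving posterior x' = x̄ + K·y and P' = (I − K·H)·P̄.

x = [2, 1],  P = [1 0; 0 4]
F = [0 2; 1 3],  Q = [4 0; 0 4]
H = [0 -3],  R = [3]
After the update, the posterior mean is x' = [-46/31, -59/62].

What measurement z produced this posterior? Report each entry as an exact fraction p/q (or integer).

x̄ = F·x = [2, 5]
P̄ = F·P·Fᵀ + Q = [20 24; 24 41]
S = H·P̄·Hᵀ + R = [372]
K = P̄·Hᵀ·S⁻¹ = [-6/31; -41/124]
x' − x̄ = [-108/31, -369/62] = K·y
y = (KᵀK)⁻¹·Kᵀ·(x' − x̄) = [18]
z = y + H·x̄ = [18] + [-15] = [3]

z = [3]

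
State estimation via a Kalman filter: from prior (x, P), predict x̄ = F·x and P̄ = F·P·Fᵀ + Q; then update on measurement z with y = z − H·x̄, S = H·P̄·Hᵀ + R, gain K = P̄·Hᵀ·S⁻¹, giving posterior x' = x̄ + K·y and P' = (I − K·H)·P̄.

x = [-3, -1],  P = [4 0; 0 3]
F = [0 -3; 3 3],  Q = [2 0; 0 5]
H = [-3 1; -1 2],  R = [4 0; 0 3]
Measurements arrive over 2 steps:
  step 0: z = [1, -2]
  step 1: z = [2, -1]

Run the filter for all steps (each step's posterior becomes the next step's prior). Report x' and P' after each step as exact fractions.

step 0: x' = [-31321/34196, -54823/34196], P' = [23965/34196 20807/34196; 20807/34196 39349/34196]
step 1: x' = [-118934941/183347044, -124623787/183347044], P' = [104052131/183347044 82065757/183347044; 82065757/183347044 174880499/183347044]

step 0: x̄ = F·x = [3, -12]
step 0: P̄ = F·P·Fᵀ + Q = [29 -27; -27 68]
step 0: y = z − H·x̄ = [22, 25]
step 0: S = H·P̄·Hᵀ + R = [495 412; 412 412]
step 0: K = P̄·Hᵀ·S⁻¹ = [-31/83 5883/34196; -14/83 19297/34196]
step 0: x' = x̄ + K·y = [-31321/34196, -54823/34196]
step 0: P' = (I − K·H)·P̄ = [23965/34196 20807/34196; 20807/34196 39349/34196]
step 1: x̄ = F·x = [164469/34196, -64608/8549]
step 1: P̄ = F·P·Fᵀ + Q = [422533/34196 -135351/8549; -135351/8549 278833/8549]
step 1: y = z − H·x̄ = [820231/34196, 647137/34196]
step 1: S = H·P̄·Hᵀ + R = [8303337/34196 7288091/34196; 7288091/34196 7152065/34196]
step 1: K = P̄·Hᵀ·S⁻¹ = [-57522659/183347044 20026461/183347044; -17829193/183347044 89231747/183347044]
step 1: x' = x̄ + K·y = [-118934941/183347044, -124623787/183347044]
step 1: P' = (I − K·H)·P̄ = [104052131/183347044 82065757/183347044; 82065757/183347044 174880499/183347044]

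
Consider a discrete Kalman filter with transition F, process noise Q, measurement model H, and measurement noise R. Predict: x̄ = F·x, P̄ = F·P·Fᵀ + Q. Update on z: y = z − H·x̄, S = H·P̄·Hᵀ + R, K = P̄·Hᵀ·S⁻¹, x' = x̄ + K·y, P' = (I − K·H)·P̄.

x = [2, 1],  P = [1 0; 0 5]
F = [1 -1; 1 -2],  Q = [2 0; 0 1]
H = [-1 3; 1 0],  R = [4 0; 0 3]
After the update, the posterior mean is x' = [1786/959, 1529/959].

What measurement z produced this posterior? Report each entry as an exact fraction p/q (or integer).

x̄ = F·x = [1, 0]
P̄ = F·P·Fᵀ + Q = [8 11; 11 22]
S = H·P̄·Hᵀ + R = [144 25; 25 11]
K = P̄·Hᵀ·S⁻¹ = [75/959 527/959; 330/959 209/959]
x' − x̄ = [827/959, 1529/959] = K·y
y = (KᵀK)⁻¹·Kᵀ·(x' − x̄) = [4, 1]
z = y + H·x̄ = [4, 1] + [-1, 1] = [3, 2]

z = [3, 2]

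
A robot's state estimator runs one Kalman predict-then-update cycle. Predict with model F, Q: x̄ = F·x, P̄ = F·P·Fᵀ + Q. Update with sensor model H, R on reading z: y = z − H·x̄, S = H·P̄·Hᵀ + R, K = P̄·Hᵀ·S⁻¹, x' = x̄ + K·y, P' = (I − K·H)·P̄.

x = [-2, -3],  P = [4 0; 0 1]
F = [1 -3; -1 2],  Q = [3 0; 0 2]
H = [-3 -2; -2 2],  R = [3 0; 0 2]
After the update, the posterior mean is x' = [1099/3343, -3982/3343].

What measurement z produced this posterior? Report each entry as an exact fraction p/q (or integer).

x̄ = F·x = [7, -4]
P̄ = F·P·Fᵀ + Q = [16 -10; -10 10]
S = H·P̄·Hᵀ + R = [67 76; 76 186]
K = P̄·Hᵀ·S⁻¹ = [-628/3343 -678/3343; -590/3343 960/3343]
x' − x̄ = [-22302/3343, 9390/3343] = K·y
y = (KᵀK)⁻¹·Kᵀ·(x' − x̄) = [15, 19]
z = y + H·x̄ = [15, 19] + [-13, -22] = [2, -3]

z = [2, -3]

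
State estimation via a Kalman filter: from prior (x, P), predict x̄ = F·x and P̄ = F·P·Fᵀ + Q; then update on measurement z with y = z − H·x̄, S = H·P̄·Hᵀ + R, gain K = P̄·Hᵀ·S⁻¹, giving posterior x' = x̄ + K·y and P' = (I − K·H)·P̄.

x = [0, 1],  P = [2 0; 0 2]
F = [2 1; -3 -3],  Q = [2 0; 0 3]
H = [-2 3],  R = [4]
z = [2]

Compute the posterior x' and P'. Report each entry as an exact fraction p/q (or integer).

x̄ = F·x = [1, -3]
P̄ = F·P·Fᵀ + Q = [12 -18; -18 39]
y = z − H·x̄ = [13]
S = H·P̄·Hᵀ + R = [619]
K = P̄·Hᵀ·S⁻¹ = [-78/619; 153/619]
x' = x̄ + K·y = [-395/619, 132/619]
P' = (I − K·H)·P̄ = [1344/619 792/619; 792/619 732/619]

x' = [-395/619, 132/619]
P' = [1344/619 792/619; 792/619 732/619]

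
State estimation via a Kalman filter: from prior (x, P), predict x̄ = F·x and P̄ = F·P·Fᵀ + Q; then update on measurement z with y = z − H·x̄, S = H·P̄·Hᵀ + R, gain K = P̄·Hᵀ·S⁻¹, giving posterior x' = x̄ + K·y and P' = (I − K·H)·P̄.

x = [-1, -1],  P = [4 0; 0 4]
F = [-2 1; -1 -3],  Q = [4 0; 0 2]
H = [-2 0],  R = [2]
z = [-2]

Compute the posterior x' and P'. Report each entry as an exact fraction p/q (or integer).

x̄ = F·x = [1, 4]
P̄ = F·P·Fᵀ + Q = [24 -4; -4 42]
y = z − H·x̄ = [0]
S = H·P̄·Hᵀ + R = [98]
K = P̄·Hᵀ·S⁻¹ = [-24/49; 4/49]
x' = x̄ + K·y = [1, 4]
P' = (I − K·H)·P̄ = [24/49 -4/49; -4/49 2026/49]

x' = [1, 4]
P' = [24/49 -4/49; -4/49 2026/49]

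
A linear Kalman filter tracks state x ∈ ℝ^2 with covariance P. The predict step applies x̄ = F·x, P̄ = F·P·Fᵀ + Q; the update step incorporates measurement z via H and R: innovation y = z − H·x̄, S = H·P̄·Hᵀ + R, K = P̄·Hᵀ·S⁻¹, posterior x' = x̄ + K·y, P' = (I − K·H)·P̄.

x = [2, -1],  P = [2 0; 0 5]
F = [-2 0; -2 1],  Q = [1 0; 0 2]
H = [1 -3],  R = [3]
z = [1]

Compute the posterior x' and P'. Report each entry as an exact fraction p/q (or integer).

x̄ = F·x = [-4, -5]
P̄ = F·P·Fᵀ + Q = [9 8; 8 15]
y = z − H·x̄ = [-10]
S = H·P̄·Hᵀ + R = [99]
K = P̄·Hᵀ·S⁻¹ = [-5/33; -37/99]
x' = x̄ + K·y = [-82/33, -125/99]
P' = (I − K·H)·P̄ = [74/11 79/33; 79/33 116/99]

x' = [-82/33, -125/99]
P' = [74/11 79/33; 79/33 116/99]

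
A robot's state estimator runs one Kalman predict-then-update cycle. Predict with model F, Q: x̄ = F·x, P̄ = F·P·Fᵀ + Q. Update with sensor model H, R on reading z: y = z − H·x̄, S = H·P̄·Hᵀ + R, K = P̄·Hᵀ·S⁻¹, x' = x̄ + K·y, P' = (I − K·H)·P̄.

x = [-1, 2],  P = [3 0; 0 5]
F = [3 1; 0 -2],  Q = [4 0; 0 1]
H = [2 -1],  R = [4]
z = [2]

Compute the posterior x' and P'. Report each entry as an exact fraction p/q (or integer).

x̄ = F·x = [-1, -4]
P̄ = F·P·Fᵀ + Q = [36 -10; -10 21]
y = z − H·x̄ = [0]
S = H·P̄·Hᵀ + R = [209]
K = P̄·Hᵀ·S⁻¹ = [82/209; -41/209]
x' = x̄ + K·y = [-1, -4]
P' = (I − K·H)·P̄ = [800/209 1272/209; 1272/209 2708/209]

x' = [-1, -4]
P' = [800/209 1272/209; 1272/209 2708/209]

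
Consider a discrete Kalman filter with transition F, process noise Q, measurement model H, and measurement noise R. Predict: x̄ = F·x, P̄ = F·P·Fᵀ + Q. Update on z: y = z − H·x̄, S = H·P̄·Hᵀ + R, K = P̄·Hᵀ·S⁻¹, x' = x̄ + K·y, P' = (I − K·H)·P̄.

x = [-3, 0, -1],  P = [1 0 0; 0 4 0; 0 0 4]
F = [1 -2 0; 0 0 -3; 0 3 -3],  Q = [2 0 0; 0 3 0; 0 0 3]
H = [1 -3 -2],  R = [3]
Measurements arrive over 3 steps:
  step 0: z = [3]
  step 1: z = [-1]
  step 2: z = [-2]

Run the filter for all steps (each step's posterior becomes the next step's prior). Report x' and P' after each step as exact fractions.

step 0: x' = [-2196/1201, -366/1201, -2319/1201], P' = [18330/1201 12663/1201 -9930/1201; 12663/1201 11118/1201 -10062/1201; -9930/1201 -10062/1201 10551/1201]
step 1: x' = [-29672/5071073, 10301157/5071073, -1840251/724439], P' = [19329096/5071073 1448514/5071073 1022061/724439; 1448514/5071073 11311422/5071073 -2170989/724439; 1022061/724439 -2170989/724439 4062228/724439]
step 2: x' = [-5828985023/11203114522, -2117609748/5601557261, 7519867980/5601557261], P' = [38606605899/11203114522 3681022932/5601557261 3560722365/5601557261; 3681022932/5601557261 10702352481/5601557261 -12929444073/5601557261; 3560722365/5601557261 -12929444073/5601557261 23159933151/5601557261]

step 0: x̄ = F·x = [-3, 3, 3]
step 0: P̄ = F·P·Fᵀ + Q = [19 0 -24; 0 39 36; -24 36 75]
step 0: y = z − H·x̄ = [21]
step 0: S = H·P̄·Hᵀ + R = [1201]
step 0: K = P̄·Hᵀ·S⁻¹ = [67/1201; -189/1201; -282/1201]
step 0: x' = x̄ + K·y = [-2196/1201, -366/1201, -2319/1201]
step 0: P' = (I − K·H)·P̄ = [18330/1201 12663/1201 -9930/1201; 12663/1201 11118/1201 -10062/1201; -9930/1201 -10062/1201 10551/1201]
step 1: x̄ = F·x = [-1464/1201, 6957/1201, 5859/1201]
step 1: P̄ = F·P·Fᵀ + Q = [14552/1201 -30582/1201 -59301/1201; -30582/1201 98562/1201 185517/1201; -59301/1201 185517/1201 379740/1201]
step 1: y = z − H·x̄ = [32852/1201]
step 1: S = H·P̄·Hᵀ + R = [5071073/1201]
step 1: K = P̄·Hᵀ·S⁻¹ = [224900/5071073; -697302/5071073; -196476/724439]
step 1: x' = x̄ + K·y = [-29672/5071073, 10301157/5071073, -1840251/724439]
step 1: P' = (I − K·H)·P̄ = [19329096/5071073 1448514/5071073 1022061/724439; 1448514/5071073 11311422/5071073 -2170989/724439; 1022061/724439 -2170989/724439 4062228/724439]
step 2: x̄ = F·x = [-20631986/5071073, 5520753/724439, 69548742/5071073]
step 2: P̄ = F·P·Fᵀ + Q = [68922874/5071073 -16092117/724439 -176167809/5071073; -16092117/724439 38733369/724439 56098953/724439; -176167809/5071073 56098953/724439 646480995/5071073]
step 2: y = z − H·x̄ = [265523137/5071073]
step 2: S = H·P̄·Hᵀ + R = [11203114522/5071073]
step 2: K = P̄·Hᵀ·S⁻¹ = [759192949/11203114522; -855715455/5601557261; -1323603906/5601557261]
step 2: x' = x̄ + K·y = [-5828985023/11203114522, -2117609748/5601557261, 7519867980/5601557261]
step 2: P' = (I − K·H)·P̄ = [38606605899/11203114522 3681022932/5601557261 3560722365/5601557261; 3681022932/5601557261 10702352481/5601557261 -12929444073/5601557261; 3560722365/5601557261 -12929444073/5601557261 23159933151/5601557261]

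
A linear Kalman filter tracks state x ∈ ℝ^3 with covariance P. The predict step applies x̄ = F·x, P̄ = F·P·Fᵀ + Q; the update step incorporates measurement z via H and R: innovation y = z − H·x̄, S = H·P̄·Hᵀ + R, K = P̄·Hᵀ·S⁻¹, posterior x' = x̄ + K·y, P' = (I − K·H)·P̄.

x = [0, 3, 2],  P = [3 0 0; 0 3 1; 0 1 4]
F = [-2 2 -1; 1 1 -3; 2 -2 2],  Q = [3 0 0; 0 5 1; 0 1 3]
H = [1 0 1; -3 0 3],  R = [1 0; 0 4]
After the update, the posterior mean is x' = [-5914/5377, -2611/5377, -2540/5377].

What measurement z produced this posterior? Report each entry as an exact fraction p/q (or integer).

z = [-2, 2]

x̄ = F·x = [4, -3, -2]
P̄ = F·P·Fᵀ + Q = [27 5 -26; 5 41 -15; -26 -15 35]
S = H·P̄·Hᵀ + R = [11 24; 24 1030]
K = P̄·Hᵀ·S⁻¹ = [2423/5377 -1773/10754; -4430/5377 -210/5377; 2439/5377 1797/10754]
x' − x̄ = [-27422/5377, 13520/5377, 8214/5377] = K·y
y = (KᵀK)⁻¹·Kᵀ·(x' − x̄) = [-4, 20]
z = y + H·x̄ = [-4, 20] + [2, -18] = [-2, 2]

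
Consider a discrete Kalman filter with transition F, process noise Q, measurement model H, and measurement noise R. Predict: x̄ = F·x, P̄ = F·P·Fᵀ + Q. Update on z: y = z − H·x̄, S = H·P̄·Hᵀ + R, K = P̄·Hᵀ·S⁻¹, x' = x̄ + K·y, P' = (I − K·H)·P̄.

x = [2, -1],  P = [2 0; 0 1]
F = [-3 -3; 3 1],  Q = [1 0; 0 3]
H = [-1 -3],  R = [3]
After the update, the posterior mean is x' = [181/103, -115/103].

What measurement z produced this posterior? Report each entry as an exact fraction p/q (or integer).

z = [2]

x̄ = F·x = [-3, 5]
P̄ = F·P·Fᵀ + Q = [28 -21; -21 22]
S = H·P̄·Hᵀ + R = [103]
K = P̄·Hᵀ·S⁻¹ = [35/103; -45/103]
x' − x̄ = [490/103, -630/103] = K·y
y = (KᵀK)⁻¹·Kᵀ·(x' − x̄) = [14]
z = y + H·x̄ = [14] + [-12] = [2]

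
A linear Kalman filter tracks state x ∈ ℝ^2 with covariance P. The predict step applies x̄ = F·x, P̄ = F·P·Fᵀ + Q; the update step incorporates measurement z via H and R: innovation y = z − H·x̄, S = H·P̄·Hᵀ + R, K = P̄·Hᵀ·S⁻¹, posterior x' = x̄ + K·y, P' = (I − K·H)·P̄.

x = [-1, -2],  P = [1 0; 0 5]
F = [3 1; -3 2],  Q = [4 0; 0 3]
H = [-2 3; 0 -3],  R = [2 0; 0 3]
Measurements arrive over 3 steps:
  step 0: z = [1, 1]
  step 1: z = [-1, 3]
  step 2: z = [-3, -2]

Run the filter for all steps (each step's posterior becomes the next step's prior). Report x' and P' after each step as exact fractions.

step 0: x̄ = F·x = [-5, -1]
step 0: P̄ = F·P·Fᵀ + Q = [18 1; 1 32]
step 0: y = z − H·x̄ = [-6, -2]
step 0: S = H·P̄·Hᵀ + R = [350 -282; -282 291]
step 0: K = P̄·Hᵀ·S⁻¹ = [-3483/7442 -1726/3721; 47/3721 -1182/3721]
step 0: x' = x̄ + K·y = [-4704/3721, -1639/3721]
step 0: P' = (I − K·H)·P̄ = [8661/7442 1726/3721; 1726/3721 1182/3721]
step 1: x̄ = F·x = [-15751/3721, 10834/3721]
step 1: P̄ = F·P·Fᵀ + Q = [130793/7442 -62865/7442; -62865/7442 68307/7442]
step 1: y = z − H·x̄ = [-67725/3721, 43665/3721]
step 1: S = H·P̄·Hᵀ + R = [1907199/7442 -991953/7442; -991953/7442 637089/7442]
step 1: K = P̄·Hᵀ·S⁻¹ = [-154031/356913 -14908/39657; 36739/1150053 -104238/383351]
step 1: x' = x̄ + K·y = [-31312/39657, -329941/383351]
step 1: P' = (I − K·H)·P̄ = [355289/356913 14908/39657; 14908/39657 104238/383351]
step 2: x̄ = F·x = [-1237989/383351, 248166/383351]
step 2: P̄ = F·P·Fᵀ + Q = [17810299/1150053 -8380957/1150053; -8380957/1150053 9816412/1150053]
step 2: y = z − H·x̄ = [-4370529/383351, -22204/383351]
step 2: S = H·P̄·Hᵀ + R = [262460494/1150053 -46211150/383351; -46211150/383351 30599289/383351]
step 2: K = P̄·Hᵀ·S⁻¹ = [-606439847/1412711722 -264457232/706355861; 23105575/706355861 -191708538/706355861]
step 2: x' = x̄ + K·y = [2382373811/1412711722, 204946953/706355861]
step 2: P' = (I − K·H)·P̄ = [1399811543/1412711722 264457232/706355861; 264457232/706355861 191708538/706355861]

step 0: x' = [-4704/3721, -1639/3721], P' = [8661/7442 1726/3721; 1726/3721 1182/3721]
step 1: x' = [-31312/39657, -329941/383351], P' = [355289/356913 14908/39657; 14908/39657 104238/383351]
step 2: x' = [2382373811/1412711722, 204946953/706355861], P' = [1399811543/1412711722 264457232/706355861; 264457232/706355861 191708538/706355861]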